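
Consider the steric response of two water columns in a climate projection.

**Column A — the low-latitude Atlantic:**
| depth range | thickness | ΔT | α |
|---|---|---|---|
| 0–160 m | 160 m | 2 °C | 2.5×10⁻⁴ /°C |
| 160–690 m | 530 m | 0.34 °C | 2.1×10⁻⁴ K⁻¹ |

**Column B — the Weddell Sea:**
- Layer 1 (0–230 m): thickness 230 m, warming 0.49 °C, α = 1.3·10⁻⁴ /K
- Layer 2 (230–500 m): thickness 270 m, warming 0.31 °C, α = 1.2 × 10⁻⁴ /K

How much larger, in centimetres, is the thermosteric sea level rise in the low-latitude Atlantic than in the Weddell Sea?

A Layer 1: 2.5×10⁻⁴ × 2 × 160 = 0.08000 m
A 160–690 m: 2.1×10⁻⁴ × 0.34 × 530 = 0.037842 m
A total: 0.117842 m
B Layer 1: 0.49 × 230 × 1.3×10⁻⁴ = 0.014651 m
B 270 × 1.2×10⁻⁴ × 0.31 = 0.010044 m
B total: 0.024695 m
Difference: 0.117842 − 0.024695 = 0.093147 m

9.31 cm larger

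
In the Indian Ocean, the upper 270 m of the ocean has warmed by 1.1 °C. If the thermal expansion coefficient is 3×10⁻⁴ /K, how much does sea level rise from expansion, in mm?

Δh = αΔT·H = 3×10⁻⁴ × 1.1 × 270 = 0.08910 m

89.1 mm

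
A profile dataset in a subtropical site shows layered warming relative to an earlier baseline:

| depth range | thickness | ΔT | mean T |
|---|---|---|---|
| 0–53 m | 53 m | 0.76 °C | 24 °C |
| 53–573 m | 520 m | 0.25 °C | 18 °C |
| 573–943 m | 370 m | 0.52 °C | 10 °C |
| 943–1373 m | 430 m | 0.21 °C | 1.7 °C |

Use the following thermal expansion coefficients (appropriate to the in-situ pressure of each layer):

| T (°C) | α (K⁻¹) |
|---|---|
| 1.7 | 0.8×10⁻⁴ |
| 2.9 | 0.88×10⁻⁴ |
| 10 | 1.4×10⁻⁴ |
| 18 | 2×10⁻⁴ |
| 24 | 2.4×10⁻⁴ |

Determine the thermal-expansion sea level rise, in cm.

Layer 1 at 24 °C → α = 2.4×10⁻⁴ K⁻¹
Layer 2 at 18 °C → α = 2×10⁻⁴ K⁻¹
Layer 3 at 10 °C → α = 1.4×10⁻⁴ K⁻¹
Layer 4 at 1.7 °C → α = 0.8×10⁻⁴ K⁻¹
Layer 1: 0.76 × 53 × 2.4×10⁻⁴ = 0.0096672 m
2×10⁻⁴ × 0.25 × 520 = 0.02600 m
573–943 m: 370 × 1.4×10⁻⁴ × 0.52 = 0.026936 m
430 × 0.8×10⁻⁴ × 0.21 = 0.007224 m
Δh = 0.0096672 + 0.02600 + 0.026936 + 0.007224 = 0.0698272 m ≈ 7.0 cm

7.0 cm of thermosteric rise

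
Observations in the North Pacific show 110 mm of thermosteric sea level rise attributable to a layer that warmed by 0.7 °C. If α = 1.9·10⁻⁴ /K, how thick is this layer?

H = Δh/(αΔT) = 0.11 / (1.9×10⁻⁴ × 0.7) ≈ 827.1 m

827 m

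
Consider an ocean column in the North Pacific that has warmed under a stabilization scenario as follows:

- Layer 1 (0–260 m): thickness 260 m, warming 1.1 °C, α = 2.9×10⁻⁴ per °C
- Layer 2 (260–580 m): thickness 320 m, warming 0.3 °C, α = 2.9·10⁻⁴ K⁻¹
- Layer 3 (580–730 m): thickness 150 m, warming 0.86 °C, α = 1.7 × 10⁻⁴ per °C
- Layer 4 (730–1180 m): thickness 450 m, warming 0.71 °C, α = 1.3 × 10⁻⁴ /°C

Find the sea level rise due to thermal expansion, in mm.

1.1 × 2.9×10⁻⁴ × 260 = 0.08294 m
320 × 0.3 × 2.9×10⁻⁴ = 0.02784 m
Layer 3: 0.86 × 150 × 1.7×10⁻⁴ = 0.02193 m
0.71 × 1.3×10⁻⁴ × 450 = 0.041535 m
Δh = 0.08294 + 0.02784 + 0.02193 + 0.041535 = 0.174245 m

about 174 mm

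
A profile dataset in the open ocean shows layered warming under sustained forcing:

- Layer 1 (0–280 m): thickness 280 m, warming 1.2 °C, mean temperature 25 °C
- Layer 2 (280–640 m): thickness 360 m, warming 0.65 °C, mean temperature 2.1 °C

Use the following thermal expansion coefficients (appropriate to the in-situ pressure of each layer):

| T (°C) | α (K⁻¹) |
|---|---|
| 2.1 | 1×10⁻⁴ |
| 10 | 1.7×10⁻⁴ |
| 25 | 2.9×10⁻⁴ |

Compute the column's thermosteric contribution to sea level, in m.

Layer 1 at 25 °C → α = 2.9×10⁻⁴ K⁻¹
Layer 2 at 2.1 °C → α = 1×10⁻⁴ K⁻¹
Layer 1: 1.2 × 2.9×10⁻⁴ × 280 = 0.09744 m
280–640 m: 1×10⁻⁴ × 0.65 × 360 = 0.02340 m
Δh = 0.09744 + 0.02340 = 0.12084 m ≈ 0.121 m

about 0.121 m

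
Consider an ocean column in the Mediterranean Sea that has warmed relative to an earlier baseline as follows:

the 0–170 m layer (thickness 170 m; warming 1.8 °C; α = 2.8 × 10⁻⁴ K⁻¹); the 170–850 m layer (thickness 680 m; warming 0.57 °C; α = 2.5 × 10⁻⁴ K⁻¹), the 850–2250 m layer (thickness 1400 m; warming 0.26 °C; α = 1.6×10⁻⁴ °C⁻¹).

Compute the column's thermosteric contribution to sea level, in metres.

about 0.241 m

170 × 2.8×10⁻⁴ × 1.8 = 0.08568 m
Layer 2: 0.57 × 680 × 2.5×10⁻⁴ = 0.09690 m
Layer 3: 1400 × 0.26 × 1.6×10⁻⁴ = 0.05824 m
Δh = 0.08568 + 0.09690 + 0.05824 = 0.24082 m ≈ 0.241 m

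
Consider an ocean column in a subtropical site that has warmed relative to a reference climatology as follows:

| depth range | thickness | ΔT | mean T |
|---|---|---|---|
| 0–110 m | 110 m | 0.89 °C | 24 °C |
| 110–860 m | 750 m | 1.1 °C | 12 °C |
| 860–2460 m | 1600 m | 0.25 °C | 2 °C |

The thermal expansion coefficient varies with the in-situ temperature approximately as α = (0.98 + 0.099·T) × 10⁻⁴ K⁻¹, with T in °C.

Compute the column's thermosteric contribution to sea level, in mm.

Layer 1: α = (0.98 + 0.099×24)×10⁻⁴ = 3.356×10⁻⁴ K⁻¹
Layer 2: α = (0.98 + 0.099×12)×10⁻⁴ = 2.168×10⁻⁴ K⁻¹
Layer 3: α = (0.98 + 0.099×2)×10⁻⁴ = 1.178×10⁻⁴ K⁻¹
Layer 1: 0.89 × 3.356×10⁻⁴ × 110 = 0.03285524 m
110–860 m: 750 × 2.168×10⁻⁴ × 1.1 = 0.17886 m
0.25 × 1.178×10⁻⁴ × 1600 = 0.04712 m
Δh = 0.03285524 + 0.17886 + 0.04712 = 0.25883524 m

Δh ≈ 260 mm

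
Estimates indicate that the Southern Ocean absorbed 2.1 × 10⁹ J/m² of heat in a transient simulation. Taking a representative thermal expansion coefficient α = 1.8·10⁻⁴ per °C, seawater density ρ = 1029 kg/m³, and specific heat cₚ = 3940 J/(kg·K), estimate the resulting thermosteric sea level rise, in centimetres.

Δh ≈ 9.3 cm

Δh = αQ/(ρcₚ) = 1.8×10⁻⁴ × 2.1×10⁹ / (1029 × 3940) ≈ 0.093235 m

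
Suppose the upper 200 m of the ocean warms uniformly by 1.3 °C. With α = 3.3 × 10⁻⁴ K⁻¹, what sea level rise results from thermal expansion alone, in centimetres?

8.58 cm of thermosteric rise

Δh = αΔT·H = 3.3×10⁻⁴ × 1.3 × 200 = 0.08580 m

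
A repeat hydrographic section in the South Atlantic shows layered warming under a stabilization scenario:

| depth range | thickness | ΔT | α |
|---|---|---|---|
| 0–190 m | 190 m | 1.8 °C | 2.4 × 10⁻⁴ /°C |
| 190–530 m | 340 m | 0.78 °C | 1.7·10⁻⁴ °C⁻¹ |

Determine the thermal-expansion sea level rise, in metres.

Δh ≈ 0.127 m

Layer 1: 2.4×10⁻⁴ × 1.8 × 190 = 0.08208 m
190–530 m: 1.7×10⁻⁴ × 340 × 0.78 = 0.045084 m
Δh = 0.08208 + 0.045084 = 0.127164 m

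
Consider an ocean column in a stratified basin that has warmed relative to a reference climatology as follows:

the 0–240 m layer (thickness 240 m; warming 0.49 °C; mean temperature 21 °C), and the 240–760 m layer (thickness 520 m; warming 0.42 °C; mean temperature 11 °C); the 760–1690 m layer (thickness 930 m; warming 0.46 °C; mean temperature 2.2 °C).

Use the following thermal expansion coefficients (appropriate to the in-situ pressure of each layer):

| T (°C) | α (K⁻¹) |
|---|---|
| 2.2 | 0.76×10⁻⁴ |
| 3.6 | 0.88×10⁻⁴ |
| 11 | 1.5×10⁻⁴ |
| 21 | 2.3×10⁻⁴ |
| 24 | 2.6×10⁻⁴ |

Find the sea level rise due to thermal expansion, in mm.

Layer 1 at 21 °C → α = 2.3×10⁻⁴ K⁻¹
Layer 2 at 11 °C → α = 1.5×10⁻⁴ K⁻¹
Layer 3 at 2.2 °C → α = 0.76×10⁻⁴ K⁻¹
240 × 2.3×10⁻⁴ × 0.49 = 0.027048 m
240–760 m: 0.42 × 520 × 1.5×10⁻⁴ = 0.03276 m
Layer 3: 0.46 × 930 × 0.76×10⁻⁴ = 0.0325128 m
Δh = 0.027048 + 0.03276 + 0.0325128 = 0.0923208 m

Δh ≈ 92.3 mm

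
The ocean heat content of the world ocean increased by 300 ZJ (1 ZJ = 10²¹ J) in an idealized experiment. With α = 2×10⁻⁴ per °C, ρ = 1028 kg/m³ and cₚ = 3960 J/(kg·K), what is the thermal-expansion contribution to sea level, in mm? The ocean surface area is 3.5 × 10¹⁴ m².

Per unit area: Q = 300×10²¹ / (3.5×10¹⁴) ≈ 8.571×10⁸ J/m²
Δh = αQ/(ρcₚ) = 2×10⁻⁴ × 8.571×10⁸ / (1028 × 3960) ≈ 0.042109 m

Δh ≈ 42.1 mm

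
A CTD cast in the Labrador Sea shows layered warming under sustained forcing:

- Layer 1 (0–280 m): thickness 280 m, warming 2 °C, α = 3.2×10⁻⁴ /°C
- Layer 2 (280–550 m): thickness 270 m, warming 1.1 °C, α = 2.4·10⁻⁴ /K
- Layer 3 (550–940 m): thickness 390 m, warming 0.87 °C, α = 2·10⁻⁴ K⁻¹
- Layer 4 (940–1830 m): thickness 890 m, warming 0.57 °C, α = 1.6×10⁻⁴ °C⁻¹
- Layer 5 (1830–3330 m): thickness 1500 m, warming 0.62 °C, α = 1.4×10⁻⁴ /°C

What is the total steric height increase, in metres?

Δh ≈ 0.53 m

0–280 m: 2 × 280 × 3.2×10⁻⁴ = 0.17920 m
Layer 2: 1.1 × 2.4×10⁻⁴ × 270 = 0.07128 m
550–940 m: 390 × 0.87 × 2×10⁻⁴ = 0.06786 m
940–1830 m: 0.57 × 890 × 1.6×10⁻⁴ = 0.081168 m
Layer 5: 1.4×10⁻⁴ × 0.62 × 1500 = 0.13020 m
Δh = 0.17920 + 0.07128 + 0.06786 + 0.081168 + 0.13020 = 0.529708 m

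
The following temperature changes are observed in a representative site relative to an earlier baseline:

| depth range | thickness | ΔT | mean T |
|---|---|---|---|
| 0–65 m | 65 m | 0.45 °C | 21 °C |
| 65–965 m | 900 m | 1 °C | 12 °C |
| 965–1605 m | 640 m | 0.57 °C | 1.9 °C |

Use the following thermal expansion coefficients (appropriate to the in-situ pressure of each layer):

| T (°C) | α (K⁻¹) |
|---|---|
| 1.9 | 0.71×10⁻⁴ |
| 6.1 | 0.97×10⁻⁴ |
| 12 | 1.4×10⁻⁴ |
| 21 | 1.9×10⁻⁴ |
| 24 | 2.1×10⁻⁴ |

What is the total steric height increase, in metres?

Δh = 0.16 m

Layer 1 at 21 °C → α = 1.9×10⁻⁴ K⁻¹
Layer 2 at 12 °C → α = 1.4×10⁻⁴ K⁻¹
Layer 3 at 1.9 °C → α = 0.71×10⁻⁴ K⁻¹
0.45 × 1.9×10⁻⁴ × 65 = 0.0055575 m
Layer 2: 900 × 1 × 1.4×10⁻⁴ = 0.12600 m
965–1605 m: 0.57 × 0.71×10⁻⁴ × 640 = 0.0259008 m
Δh = 0.0055575 + 0.12600 + 0.0259008 = 0.1574583 m ≈ 0.16 m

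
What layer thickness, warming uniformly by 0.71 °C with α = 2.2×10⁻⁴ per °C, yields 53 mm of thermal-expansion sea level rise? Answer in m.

H = Δh/(αΔT) = 0.053 / (2.2×10⁻⁴ × 0.71) ≈ 339.3 m

about 339 m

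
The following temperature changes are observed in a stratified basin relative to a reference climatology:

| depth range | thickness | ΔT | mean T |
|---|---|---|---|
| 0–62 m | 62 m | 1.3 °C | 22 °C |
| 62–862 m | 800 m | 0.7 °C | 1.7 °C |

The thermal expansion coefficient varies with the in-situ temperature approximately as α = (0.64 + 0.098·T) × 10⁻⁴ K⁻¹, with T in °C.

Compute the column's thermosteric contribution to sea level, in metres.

Layer 1: α = (0.64 + 0.098×22)×10⁻⁴ = 2.796×10⁻⁴ K⁻¹
Layer 2: α = (0.64 + 0.098×1.7)×10⁻⁴ = 0.8066×10⁻⁴ K⁻¹
Layer 1: 2.796×10⁻⁴ × 1.3 × 62 = 0.02253576 m
0.8066×10⁻⁴ × 0.7 × 800 = 0.0451696 m
Δh = 0.02253576 + 0.0451696 = 0.06770536 m

about 0.0677 m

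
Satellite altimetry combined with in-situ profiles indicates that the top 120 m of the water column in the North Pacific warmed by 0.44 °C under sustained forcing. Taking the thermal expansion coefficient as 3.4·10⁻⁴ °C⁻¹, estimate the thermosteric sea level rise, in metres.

Δh = 0.018 m

Δh = αΔT·H = 3.4×10⁻⁴ × 0.44 × 120 = 0.017952 m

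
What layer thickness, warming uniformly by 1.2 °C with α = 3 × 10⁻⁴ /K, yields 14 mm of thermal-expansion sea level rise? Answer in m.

H ≈ 38.9 m

H = Δh/(αΔT) = 0.014 / (3×10⁻⁴ × 1.2) ≈ 38.89 m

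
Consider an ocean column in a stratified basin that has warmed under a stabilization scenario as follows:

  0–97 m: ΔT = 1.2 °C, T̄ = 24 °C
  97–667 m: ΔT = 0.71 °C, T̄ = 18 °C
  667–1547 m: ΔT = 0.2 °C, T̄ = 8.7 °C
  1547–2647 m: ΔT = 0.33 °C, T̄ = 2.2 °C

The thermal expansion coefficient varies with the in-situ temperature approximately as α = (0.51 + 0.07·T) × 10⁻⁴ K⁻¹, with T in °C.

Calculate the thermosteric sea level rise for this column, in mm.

Layer 1: α = (0.51 + 0.07×24)×10⁻⁴ = 2.19×10⁻⁴ K⁻¹
Layer 2: α = (0.51 + 0.07×18)×10⁻⁴ = 1.77×10⁻⁴ K⁻¹
Layer 3: α = (0.51 + 0.07×8.7)×10⁻⁴ = 1.119×10⁻⁴ K⁻¹
Layer 4: α = (0.51 + 0.07×2.2)×10⁻⁴ = 0.664×10⁻⁴ K⁻¹
Layer 1: 2.19×10⁻⁴ × 97 × 1.2 = 0.0254916 m
97–667 m: 570 × 0.71 × 1.77×10⁻⁴ = 0.0716319 m
667–1547 m: 0.2 × 1.119×10⁻⁴ × 880 = 0.0196944 m
0.33 × 1100 × 0.664×10⁻⁴ = 0.0241032 m
Δh = 0.0254916 + 0.0716319 + 0.0196944 + 0.0241032 = 0.1409211 m

about 141 mm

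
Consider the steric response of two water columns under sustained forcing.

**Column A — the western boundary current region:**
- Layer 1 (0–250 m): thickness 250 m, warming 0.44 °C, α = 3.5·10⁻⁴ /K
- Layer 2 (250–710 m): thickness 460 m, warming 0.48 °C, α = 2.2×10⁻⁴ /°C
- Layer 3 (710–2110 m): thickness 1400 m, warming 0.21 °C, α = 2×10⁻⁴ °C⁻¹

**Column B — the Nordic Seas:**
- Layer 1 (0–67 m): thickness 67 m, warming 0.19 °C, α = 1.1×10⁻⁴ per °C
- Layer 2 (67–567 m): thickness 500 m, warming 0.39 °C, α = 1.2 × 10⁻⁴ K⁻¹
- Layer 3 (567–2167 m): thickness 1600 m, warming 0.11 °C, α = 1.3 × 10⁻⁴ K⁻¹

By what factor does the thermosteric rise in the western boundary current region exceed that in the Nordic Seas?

A 0–250 m: 0.44 × 250 × 3.5×10⁻⁴ = 0.03850 m
A 250–710 m: 0.48 × 460 × 2.2×10⁻⁴ = 0.048576 m
A 710–2110 m: 0.21 × 2×10⁻⁴ × 1400 = 0.05880 m
A total: 0.145876 m
B 67 × 1.1×10⁻⁴ × 0.19 = 0.0014003 m
B 1.2×10⁻⁴ × 500 × 0.39 = 0.02340 m
B 567–2167 m: 1600 × 1.3×10⁻⁴ × 0.11 = 0.02288 m
B total: 0.0476803 m
Ratio: 0.145876 / 0.0476803 ≈ 3.059

≈ 3.06×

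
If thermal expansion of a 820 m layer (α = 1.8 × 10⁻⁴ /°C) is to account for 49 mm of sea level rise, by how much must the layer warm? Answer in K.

ΔT ≈ 0.33 K

ΔT = Δh/(αH) = 0.049 / (1.8×10⁻⁴ × 820) ≈ 0.3320 K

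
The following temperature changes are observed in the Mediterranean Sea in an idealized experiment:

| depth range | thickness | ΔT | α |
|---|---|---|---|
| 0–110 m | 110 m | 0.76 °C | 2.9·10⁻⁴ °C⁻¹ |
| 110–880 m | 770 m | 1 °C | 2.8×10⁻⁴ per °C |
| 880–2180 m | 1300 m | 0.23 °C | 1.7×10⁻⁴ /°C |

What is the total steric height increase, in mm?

Layer 1: 110 × 0.76 × 2.9×10⁻⁴ = 0.024244 m
110–880 m: 1 × 770 × 2.8×10⁻⁴ = 0.21560 m
Layer 3: 1300 × 1.7×10⁻⁴ × 0.23 = 0.05083 m
Δh = 0.024244 + 0.21560 + 0.05083 = 0.290674 m ≈ 290 mm

290 mm of thermosteric rise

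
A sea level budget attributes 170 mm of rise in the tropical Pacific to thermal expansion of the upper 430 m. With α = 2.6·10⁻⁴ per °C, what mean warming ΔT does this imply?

ΔT ≈ 1.5 °C

ΔT = Δh/(αH) = 0.17 / (2.6×10⁻⁴ × 430) ≈ 1.521 °C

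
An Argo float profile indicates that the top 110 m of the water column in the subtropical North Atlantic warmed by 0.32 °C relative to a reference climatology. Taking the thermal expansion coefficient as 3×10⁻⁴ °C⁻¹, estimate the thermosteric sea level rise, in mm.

Δh = αΔT·H = 3×10⁻⁴ × 0.32 × 110 = 0.01056 m

11 mm of thermosteric rise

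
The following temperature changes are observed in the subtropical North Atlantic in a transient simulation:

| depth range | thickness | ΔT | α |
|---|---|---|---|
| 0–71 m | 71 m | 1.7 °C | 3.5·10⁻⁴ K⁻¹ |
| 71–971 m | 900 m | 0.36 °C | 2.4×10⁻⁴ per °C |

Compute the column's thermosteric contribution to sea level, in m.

Layer 1: 71 × 1.7 × 3.5×10⁻⁴ = 0.042245 m
Layer 2: 0.36 × 2.4×10⁻⁴ × 900 = 0.07776 m
Δh = 0.042245 + 0.07776 = 0.120005 m

0.12 m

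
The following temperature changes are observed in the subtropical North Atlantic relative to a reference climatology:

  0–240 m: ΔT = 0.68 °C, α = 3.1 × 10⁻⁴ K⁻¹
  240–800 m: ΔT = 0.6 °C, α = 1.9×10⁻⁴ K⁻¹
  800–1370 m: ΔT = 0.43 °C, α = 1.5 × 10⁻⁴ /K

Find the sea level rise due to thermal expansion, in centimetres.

0–240 m: 240 × 3.1×10⁻⁴ × 0.68 = 0.050592 m
1.9×10⁻⁴ × 560 × 0.6 = 0.06384 m
Layer 3: 0.43 × 1.5×10⁻⁴ × 570 = 0.036765 m
Δh = 0.050592 + 0.06384 + 0.036765 = 0.151197 m

about 15.1 cm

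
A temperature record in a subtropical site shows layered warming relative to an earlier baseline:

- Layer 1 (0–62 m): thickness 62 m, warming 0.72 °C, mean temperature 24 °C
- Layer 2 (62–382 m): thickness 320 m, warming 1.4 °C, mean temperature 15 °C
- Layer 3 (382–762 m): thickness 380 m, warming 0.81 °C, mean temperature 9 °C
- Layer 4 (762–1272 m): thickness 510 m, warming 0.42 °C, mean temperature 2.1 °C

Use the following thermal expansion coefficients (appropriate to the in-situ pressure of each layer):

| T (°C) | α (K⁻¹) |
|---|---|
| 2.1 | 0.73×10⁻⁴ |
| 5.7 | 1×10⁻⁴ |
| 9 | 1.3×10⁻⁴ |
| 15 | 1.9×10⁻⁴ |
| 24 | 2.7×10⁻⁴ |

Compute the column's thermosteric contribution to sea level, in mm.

153 mm

Layer 1 at 24 °C → α = 2.7×10⁻⁴ K⁻¹
Layer 2 at 15 °C → α = 1.9×10⁻⁴ K⁻¹
Layer 3 at 9 °C → α = 1.3×10⁻⁴ K⁻¹
Layer 4 at 2.1 °C → α = 0.73×10⁻⁴ K⁻¹
0–62 m: 62 × 0.72 × 2.7×10⁻⁴ = 0.0120528 m
320 × 1.9×10⁻⁴ × 1.4 = 0.08512 m
Layer 3: 1.3×10⁻⁴ × 380 × 0.81 = 0.040014 m
762–1272 m: 510 × 0.73×10⁻⁴ × 0.42 = 0.0156366 m
Δh = 0.0120528 + 0.08512 + 0.040014 + 0.0156366 = 0.1528234 m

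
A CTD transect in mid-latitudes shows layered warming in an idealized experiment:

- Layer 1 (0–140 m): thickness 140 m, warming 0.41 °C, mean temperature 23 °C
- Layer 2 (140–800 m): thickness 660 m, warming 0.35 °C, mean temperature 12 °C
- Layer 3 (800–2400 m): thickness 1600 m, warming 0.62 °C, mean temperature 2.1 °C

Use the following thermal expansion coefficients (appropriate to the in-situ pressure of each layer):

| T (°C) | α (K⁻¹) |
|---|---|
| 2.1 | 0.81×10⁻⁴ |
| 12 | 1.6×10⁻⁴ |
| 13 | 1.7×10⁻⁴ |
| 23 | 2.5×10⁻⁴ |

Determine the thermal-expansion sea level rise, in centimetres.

Layer 1 at 23 °C → α = 2.5×10⁻⁴ K⁻¹
Layer 2 at 12 °C → α = 1.6×10⁻⁴ K⁻¹
Layer 3 at 2.1 °C → α = 0.81×10⁻⁴ K⁻¹
0.41 × 140 × 2.5×10⁻⁴ = 0.01435 m
140–800 m: 660 × 1.6×10⁻⁴ × 0.35 = 0.03696 m
0.62 × 1600 × 0.81×10⁻⁴ = 0.080352 m
Δh = 0.01435 + 0.03696 + 0.080352 = 0.131662 m

Δh = 13.2 cm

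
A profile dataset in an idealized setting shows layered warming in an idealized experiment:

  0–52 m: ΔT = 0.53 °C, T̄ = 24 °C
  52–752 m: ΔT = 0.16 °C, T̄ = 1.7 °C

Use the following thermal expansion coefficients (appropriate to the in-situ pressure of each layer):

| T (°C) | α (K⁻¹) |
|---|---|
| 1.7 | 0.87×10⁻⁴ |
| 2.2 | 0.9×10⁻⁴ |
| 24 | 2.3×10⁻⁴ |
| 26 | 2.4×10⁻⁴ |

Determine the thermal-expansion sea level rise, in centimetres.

1.61 cm of thermosteric rise

Layer 1 at 24 °C → α = 2.3×10⁻⁴ K⁻¹
Layer 2 at 1.7 °C → α = 0.87×10⁻⁴ K⁻¹
Layer 1: 2.3×10⁻⁴ × 52 × 0.53 = 0.0063388 m
52–752 m: 0.16 × 700 × 0.87×10⁻⁴ = 0.009744 m
Δh = 0.0063388 + 0.009744 = 0.0160828 m ≈ 1.61 cm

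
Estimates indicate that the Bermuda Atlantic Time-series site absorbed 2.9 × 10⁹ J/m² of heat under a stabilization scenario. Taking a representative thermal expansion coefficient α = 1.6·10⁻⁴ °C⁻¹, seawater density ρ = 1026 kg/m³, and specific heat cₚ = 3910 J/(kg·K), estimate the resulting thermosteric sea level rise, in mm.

120 mm of thermosteric rise

Δh = αQ/(ρcₚ) = 1.6×10⁻⁴ × 2.9×10⁹ / (1026 × 3910) ≈ 0.11566 m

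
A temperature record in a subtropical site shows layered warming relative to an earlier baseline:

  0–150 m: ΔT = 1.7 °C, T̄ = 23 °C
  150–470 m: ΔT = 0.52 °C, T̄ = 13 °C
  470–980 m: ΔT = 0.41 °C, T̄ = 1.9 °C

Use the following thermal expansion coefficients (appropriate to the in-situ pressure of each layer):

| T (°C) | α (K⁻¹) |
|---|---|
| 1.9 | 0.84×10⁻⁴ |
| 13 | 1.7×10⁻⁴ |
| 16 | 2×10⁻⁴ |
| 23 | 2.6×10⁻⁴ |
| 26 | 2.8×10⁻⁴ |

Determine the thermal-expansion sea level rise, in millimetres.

Layer 1 at 23 °C → α = 2.6×10⁻⁴ K⁻¹
Layer 2 at 13 °C → α = 1.7×10⁻⁴ K⁻¹
Layer 3 at 1.9 °C → α = 0.84×10⁻⁴ K⁻¹
1.7 × 150 × 2.6×10⁻⁴ = 0.06630 m
320 × 1.7×10⁻⁴ × 0.52 = 0.028288 m
470–980 m: 0.41 × 510 × 0.84×10⁻⁴ = 0.0175644 m
Δh = 0.06630 + 0.028288 + 0.0175644 = 0.1121524 m ≈ 112 mm

Δh = 112 mm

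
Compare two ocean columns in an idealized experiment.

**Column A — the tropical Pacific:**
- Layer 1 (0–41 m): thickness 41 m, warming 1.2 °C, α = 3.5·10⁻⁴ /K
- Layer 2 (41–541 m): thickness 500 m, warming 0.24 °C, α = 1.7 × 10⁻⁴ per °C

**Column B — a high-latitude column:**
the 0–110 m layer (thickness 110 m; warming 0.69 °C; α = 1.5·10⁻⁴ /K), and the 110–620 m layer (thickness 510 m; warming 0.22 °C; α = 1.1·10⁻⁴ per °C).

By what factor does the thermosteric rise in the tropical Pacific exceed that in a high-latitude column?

A Layer 1: 3.5×10⁻⁴ × 41 × 1.2 = 0.01722 m
A 1.7×10⁻⁴ × 0.24 × 500 = 0.02040 m
A total: 0.03762 m
B 0–110 m: 1.5×10⁻⁴ × 0.69 × 110 = 0.011385 m
B Layer 2: 0.22 × 1.1×10⁻⁴ × 510 = 0.012342 m
B total: 0.023727 m
Ratio: 0.03762 / 0.023727 ≈ 1.586

≈ 1.6×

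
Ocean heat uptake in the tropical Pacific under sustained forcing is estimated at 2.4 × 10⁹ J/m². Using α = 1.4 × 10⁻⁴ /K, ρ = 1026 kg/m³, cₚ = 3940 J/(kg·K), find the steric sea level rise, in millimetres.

83 mm of thermosteric rise

Δh = αQ/(ρcₚ) = 1.4×10⁻⁴ × 2.4×10⁹ / (1026 × 3940) ≈ 0.083118 m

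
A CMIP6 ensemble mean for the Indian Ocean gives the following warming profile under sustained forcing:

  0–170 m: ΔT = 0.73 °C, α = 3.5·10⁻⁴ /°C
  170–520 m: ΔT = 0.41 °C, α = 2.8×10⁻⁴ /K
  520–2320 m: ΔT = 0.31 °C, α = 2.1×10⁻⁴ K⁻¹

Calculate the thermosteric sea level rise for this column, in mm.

170 × 3.5×10⁻⁴ × 0.73 = 0.043435 m
2.8×10⁻⁴ × 0.41 × 350 = 0.04018 m
0.31 × 1800 × 2.1×10⁻⁴ = 0.11718 m
Δh = 0.043435 + 0.04018 + 0.11718 = 0.200795 m ≈ 201 mm

Δh ≈ 201 mm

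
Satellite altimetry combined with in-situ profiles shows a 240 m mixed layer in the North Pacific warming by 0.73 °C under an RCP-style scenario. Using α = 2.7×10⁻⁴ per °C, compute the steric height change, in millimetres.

Δh ≈ 47.3 mm

Δh = αΔT·H = 2.7×10⁻⁴ × 0.73 × 240 = 0.047304 m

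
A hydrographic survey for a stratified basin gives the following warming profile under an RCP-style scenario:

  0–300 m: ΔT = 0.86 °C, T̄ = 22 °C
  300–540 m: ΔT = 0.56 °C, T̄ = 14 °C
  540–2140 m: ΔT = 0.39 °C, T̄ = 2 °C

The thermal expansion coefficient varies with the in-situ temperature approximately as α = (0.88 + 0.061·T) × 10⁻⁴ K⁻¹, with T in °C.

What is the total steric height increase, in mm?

Δh ≈ 140 mm

Layer 1: α = (0.88 + 0.061×22)×10⁻⁴ = 2.222×10⁻⁴ K⁻¹
Layer 2: α = (0.88 + 0.061×14)×10⁻⁴ = 1.734×10⁻⁴ K⁻¹
Layer 3: α = (0.88 + 0.061×2)×10⁻⁴ = 1.002×10⁻⁴ K⁻¹
0.86 × 2.222×10⁻⁴ × 300 = 0.0573276 m
1.734×10⁻⁴ × 240 × 0.56 = 0.02330496 m
Layer 3: 1600 × 0.39 × 1.002×10⁻⁴ = 0.0625248 m
Δh = 0.0573276 + 0.02330496 + 0.0625248 = 0.14315736 m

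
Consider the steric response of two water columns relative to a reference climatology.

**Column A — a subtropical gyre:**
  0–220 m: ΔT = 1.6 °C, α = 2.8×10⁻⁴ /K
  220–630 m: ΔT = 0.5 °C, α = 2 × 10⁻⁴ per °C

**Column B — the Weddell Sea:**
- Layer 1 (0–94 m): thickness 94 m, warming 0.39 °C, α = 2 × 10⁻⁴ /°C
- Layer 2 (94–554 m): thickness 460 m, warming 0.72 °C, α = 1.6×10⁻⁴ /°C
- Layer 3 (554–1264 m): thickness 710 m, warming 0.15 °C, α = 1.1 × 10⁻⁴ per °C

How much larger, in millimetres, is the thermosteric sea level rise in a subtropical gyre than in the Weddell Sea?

A 220 × 2.8×10⁻⁴ × 1.6 = 0.09856 m
A 220–630 m: 410 × 0.5 × 2×10⁻⁴ = 0.04100 m
A total: 0.13956 m
B 0–94 m: 94 × 0.39 × 2×10⁻⁴ = 0.007332 m
B Layer 2: 460 × 0.72 × 1.6×10⁻⁴ = 0.052992 m
B 554–1264 m: 710 × 1.1×10⁻⁴ × 0.15 = 0.011715 m
B total: 0.072039 m
Difference: 0.13956 − 0.072039 = 0.067521 m

Δh_A − Δh_B ≈ 67.5 mm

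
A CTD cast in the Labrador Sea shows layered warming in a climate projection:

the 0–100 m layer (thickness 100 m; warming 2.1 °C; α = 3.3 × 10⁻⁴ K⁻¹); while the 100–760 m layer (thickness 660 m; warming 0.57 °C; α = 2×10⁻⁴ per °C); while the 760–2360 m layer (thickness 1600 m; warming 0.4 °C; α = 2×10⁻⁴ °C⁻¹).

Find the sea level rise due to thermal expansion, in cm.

27 cm of thermosteric rise

100 × 3.3×10⁻⁴ × 2.1 = 0.06930 m
Layer 2: 660 × 0.57 × 2×10⁻⁴ = 0.07524 m
760–2360 m: 0.4 × 1600 × 2×10⁻⁴ = 0.12800 m
Δh = 0.06930 + 0.07524 + 0.12800 = 0.27254 m ≈ 27 cm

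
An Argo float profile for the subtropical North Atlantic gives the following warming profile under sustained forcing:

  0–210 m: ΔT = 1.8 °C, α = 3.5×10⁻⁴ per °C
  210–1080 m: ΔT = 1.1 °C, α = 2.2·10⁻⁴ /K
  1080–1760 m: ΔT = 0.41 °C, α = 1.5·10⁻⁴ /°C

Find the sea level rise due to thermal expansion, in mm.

0–210 m: 210 × 1.8 × 3.5×10⁻⁴ = 0.13230 m
210–1080 m: 870 × 1.1 × 2.2×10⁻⁴ = 0.21054 m
Layer 3: 0.41 × 1.5×10⁻⁴ × 680 = 0.04182 m
Δh = 0.13230 + 0.21054 + 0.04182 = 0.38466 m ≈ 380 mm

about 380 mm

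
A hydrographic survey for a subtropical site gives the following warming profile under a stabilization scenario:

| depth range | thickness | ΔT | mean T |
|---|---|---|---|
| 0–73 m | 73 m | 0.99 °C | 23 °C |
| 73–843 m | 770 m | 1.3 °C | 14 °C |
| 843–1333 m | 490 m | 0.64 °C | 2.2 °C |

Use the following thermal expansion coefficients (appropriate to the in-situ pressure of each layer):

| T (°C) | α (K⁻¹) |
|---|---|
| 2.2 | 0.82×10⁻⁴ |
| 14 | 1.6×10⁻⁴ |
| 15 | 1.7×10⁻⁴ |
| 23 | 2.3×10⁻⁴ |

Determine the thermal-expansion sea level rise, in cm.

20.2 cm of thermosteric rise

Layer 1 at 23 °C → α = 2.3×10⁻⁴ K⁻¹
Layer 2 at 14 °C → α = 1.6×10⁻⁴ K⁻¹
Layer 3 at 2.2 °C → α = 0.82×10⁻⁴ K⁻¹
0–73 m: 0.99 × 2.3×10⁻⁴ × 73 = 0.0166221 m
770 × 1.6×10⁻⁴ × 1.3 = 0.16016 m
843–1333 m: 0.82×10⁻⁴ × 490 × 0.64 = 0.0257152 m
Δh = 0.0166221 + 0.16016 + 0.0257152 = 0.2024973 m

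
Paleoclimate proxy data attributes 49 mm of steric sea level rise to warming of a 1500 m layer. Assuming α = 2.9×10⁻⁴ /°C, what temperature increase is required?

ΔT = Δh/(αH) = 0.049 / (2.9×10⁻⁴ × 1500) ≈ 0.1126 °C

0.113 °C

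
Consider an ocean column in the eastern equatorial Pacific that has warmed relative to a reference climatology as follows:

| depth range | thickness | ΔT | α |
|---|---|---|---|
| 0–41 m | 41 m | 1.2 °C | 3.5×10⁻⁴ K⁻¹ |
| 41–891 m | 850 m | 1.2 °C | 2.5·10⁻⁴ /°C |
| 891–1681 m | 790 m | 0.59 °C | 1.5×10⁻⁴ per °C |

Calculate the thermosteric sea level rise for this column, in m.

Δh ≈ 0.342 m

3.5×10⁻⁴ × 41 × 1.2 = 0.01722 m
41–891 m: 1.2 × 2.5×10⁻⁴ × 850 = 0.25500 m
790 × 1.5×10⁻⁴ × 0.59 = 0.069915 m
Δh = 0.01722 + 0.25500 + 0.069915 = 0.342135 m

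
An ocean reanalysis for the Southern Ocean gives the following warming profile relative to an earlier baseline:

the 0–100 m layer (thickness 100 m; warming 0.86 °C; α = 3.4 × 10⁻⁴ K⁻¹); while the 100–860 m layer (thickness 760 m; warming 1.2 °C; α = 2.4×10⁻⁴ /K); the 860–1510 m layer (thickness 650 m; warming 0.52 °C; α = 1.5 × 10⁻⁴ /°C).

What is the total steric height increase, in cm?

Layer 1: 3.4×10⁻⁴ × 0.86 × 100 = 0.02924 m
Layer 2: 2.4×10⁻⁴ × 1.2 × 760 = 0.21888 m
860–1510 m: 650 × 1.5×10⁻⁴ × 0.52 = 0.05070 m
Δh = 0.02924 + 0.21888 + 0.05070 = 0.29882 m

Δh ≈ 30 cm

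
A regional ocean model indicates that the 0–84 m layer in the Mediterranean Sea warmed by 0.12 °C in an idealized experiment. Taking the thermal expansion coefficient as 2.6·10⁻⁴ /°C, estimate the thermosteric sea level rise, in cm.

Δh = αΔT·H = 2.6×10⁻⁴ × 0.12 × 84 = 0.0026208 m

0.262 cm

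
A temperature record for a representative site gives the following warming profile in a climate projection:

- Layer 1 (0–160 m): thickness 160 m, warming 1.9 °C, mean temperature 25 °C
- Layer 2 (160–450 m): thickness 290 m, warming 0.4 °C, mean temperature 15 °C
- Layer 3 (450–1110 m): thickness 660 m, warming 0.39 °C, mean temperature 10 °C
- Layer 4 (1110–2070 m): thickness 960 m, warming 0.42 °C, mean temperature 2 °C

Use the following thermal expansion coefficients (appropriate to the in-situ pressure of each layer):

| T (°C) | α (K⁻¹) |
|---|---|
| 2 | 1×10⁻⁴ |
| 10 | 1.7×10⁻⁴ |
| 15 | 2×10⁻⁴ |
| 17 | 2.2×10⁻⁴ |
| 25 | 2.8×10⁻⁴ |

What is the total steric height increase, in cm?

Δh = 19 cm

Layer 1 at 25 °C → α = 2.8×10⁻⁴ K⁻¹
Layer 2 at 15 °C → α = 2×10⁻⁴ K⁻¹
Layer 3 at 10 °C → α = 1.7×10⁻⁴ K⁻¹
Layer 4 at 2 °C → α = 1×10⁻⁴ K⁻¹
0–160 m: 2.8×10⁻⁴ × 160 × 1.9 = 0.08512 m
290 × 2×10⁻⁴ × 0.4 = 0.02320 m
0.39 × 660 × 1.7×10⁻⁴ = 0.043758 m
1×10⁻⁴ × 0.42 × 960 = 0.04032 m
Δh = 0.08512 + 0.02320 + 0.043758 + 0.04032 = 0.192398 m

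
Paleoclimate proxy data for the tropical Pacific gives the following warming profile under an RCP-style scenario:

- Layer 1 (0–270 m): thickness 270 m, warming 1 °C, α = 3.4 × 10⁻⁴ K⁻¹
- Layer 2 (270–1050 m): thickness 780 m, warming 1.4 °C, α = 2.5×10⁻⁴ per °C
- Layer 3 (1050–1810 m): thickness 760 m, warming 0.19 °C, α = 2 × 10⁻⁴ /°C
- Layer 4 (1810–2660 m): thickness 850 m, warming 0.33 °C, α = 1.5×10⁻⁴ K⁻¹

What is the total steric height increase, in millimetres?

436 mm

0–270 m: 270 × 3.4×10⁻⁴ × 1 = 0.09180 m
Layer 2: 780 × 1.4 × 2.5×10⁻⁴ = 0.27300 m
1050–1810 m: 760 × 0.19 × 2×10⁻⁴ = 0.02888 m
850 × 0.33 × 1.5×10⁻⁴ = 0.042075 m
Δh = 0.09180 + 0.27300 + 0.02888 + 0.042075 = 0.435755 m ≈ 436 mm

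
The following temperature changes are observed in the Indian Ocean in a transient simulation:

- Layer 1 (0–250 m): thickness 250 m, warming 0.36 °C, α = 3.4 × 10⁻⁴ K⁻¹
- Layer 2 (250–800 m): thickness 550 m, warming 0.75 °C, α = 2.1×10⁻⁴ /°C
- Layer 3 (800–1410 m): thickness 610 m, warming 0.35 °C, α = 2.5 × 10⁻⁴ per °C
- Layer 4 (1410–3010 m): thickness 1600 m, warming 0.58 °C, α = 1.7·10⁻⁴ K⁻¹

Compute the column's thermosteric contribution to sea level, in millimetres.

Δh = 330 mm

3.4×10⁻⁴ × 0.36 × 250 = 0.03060 m
250–800 m: 550 × 0.75 × 2.1×10⁻⁴ = 0.086625 m
Layer 3: 0.35 × 2.5×10⁻⁴ × 610 = 0.053375 m
0.58 × 1.7×10⁻⁴ × 1600 = 0.15776 m
Δh = 0.03060 + 0.086625 + 0.053375 + 0.15776 = 0.32836 m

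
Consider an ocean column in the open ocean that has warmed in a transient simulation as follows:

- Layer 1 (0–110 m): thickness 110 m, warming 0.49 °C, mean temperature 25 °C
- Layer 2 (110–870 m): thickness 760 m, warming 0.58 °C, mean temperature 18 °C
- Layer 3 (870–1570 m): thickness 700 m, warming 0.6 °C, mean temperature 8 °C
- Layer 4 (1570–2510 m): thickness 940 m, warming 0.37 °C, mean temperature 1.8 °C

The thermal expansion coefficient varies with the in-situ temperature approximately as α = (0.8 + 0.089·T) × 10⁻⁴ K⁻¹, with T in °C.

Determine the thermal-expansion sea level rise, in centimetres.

about 21.9 cm

Layer 1: α = (0.8 + 0.089×25)×10⁻⁴ = 3.025×10⁻⁴ K⁻¹
Layer 2: α = (0.8 + 0.089×18)×10⁻⁴ = 2.402×10⁻⁴ K⁻¹
Layer 3: α = (0.8 + 0.089×8)×10⁻⁴ = 1.512×10⁻⁴ K⁻¹
Layer 4: α = (0.8 + 0.089×1.8)×10⁻⁴ = 0.9602×10⁻⁴ K⁻¹
Layer 1: 0.49 × 3.025×10⁻⁴ × 110 = 0.01630475 m
110–870 m: 0.58 × 760 × 2.402×10⁻⁴ = 0.10588016 m
Layer 3: 0.6 × 700 × 1.512×10⁻⁴ = 0.063504 m
1570–2510 m: 940 × 0.9602×10⁻⁴ × 0.37 = 0.033395756 m
Δh = 0.01630475 + 0.10588016 + 0.063504 + 0.033395756 = 0.219084666 m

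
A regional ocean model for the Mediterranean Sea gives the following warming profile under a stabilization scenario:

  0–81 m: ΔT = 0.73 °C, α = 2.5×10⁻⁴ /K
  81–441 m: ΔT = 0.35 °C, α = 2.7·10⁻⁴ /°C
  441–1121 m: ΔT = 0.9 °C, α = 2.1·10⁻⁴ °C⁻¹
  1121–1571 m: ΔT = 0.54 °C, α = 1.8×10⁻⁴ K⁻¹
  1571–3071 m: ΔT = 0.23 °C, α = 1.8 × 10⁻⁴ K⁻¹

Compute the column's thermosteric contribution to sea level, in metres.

0–81 m: 0.73 × 81 × 2.5×10⁻⁴ = 0.0147825 m
Layer 2: 360 × 2.7×10⁻⁴ × 0.35 = 0.03402 m
680 × 0.9 × 2.1×10⁻⁴ = 0.12852 m
Layer 4: 450 × 1.8×10⁻⁴ × 0.54 = 0.04374 m
1500 × 0.23 × 1.8×10⁻⁴ = 0.06210 m
Δh = 0.0147825 + 0.03402 + 0.12852 + 0.04374 + 0.06210 = 0.2831625 m

Δh ≈ 0.28 m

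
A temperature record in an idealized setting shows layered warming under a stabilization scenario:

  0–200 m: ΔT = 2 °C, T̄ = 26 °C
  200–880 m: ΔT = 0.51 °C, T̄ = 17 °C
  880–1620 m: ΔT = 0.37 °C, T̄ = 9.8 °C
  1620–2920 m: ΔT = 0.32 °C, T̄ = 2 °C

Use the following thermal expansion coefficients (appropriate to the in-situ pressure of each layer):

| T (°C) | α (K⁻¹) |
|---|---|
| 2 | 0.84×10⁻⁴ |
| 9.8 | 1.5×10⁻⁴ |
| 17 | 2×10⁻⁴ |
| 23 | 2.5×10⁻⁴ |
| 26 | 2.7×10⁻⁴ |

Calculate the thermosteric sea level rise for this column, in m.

about 0.253 m

Layer 1 at 26 °C → α = 2.7×10⁻⁴ K⁻¹
Layer 2 at 17 °C → α = 2×10⁻⁴ K⁻¹
Layer 3 at 9.8 °C → α = 1.5×10⁻⁴ K⁻¹
Layer 4 at 2 °C → α = 0.84×10⁻⁴ K⁻¹
0–200 m: 2.7×10⁻⁴ × 200 × 2 = 0.10800 m
200–880 m: 0.51 × 680 × 2×10⁻⁴ = 0.06936 m
880–1620 m: 740 × 0.37 × 1.5×10⁻⁴ = 0.04107 m
1620–2920 m: 1300 × 0.84×10⁻⁴ × 0.32 = 0.034944 m
Δh = 0.10800 + 0.06936 + 0.04107 + 0.034944 = 0.253374 m ≈ 0.253 m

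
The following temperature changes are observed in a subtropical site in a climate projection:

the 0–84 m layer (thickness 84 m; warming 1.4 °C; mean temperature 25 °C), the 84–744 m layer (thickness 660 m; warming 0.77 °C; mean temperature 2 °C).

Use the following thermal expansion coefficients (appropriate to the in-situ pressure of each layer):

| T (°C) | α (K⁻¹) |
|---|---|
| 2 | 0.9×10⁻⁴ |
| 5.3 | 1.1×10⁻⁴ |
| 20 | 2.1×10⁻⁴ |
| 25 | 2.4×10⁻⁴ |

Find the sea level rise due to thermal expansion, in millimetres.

Δh ≈ 74 mm

Layer 1 at 25 °C → α = 2.4×10⁻⁴ K⁻¹
Layer 2 at 2 °C → α = 0.9×10⁻⁴ K⁻¹
84 × 2.4×10⁻⁴ × 1.4 = 0.028224 m
0.77 × 660 × 0.9×10⁻⁴ = 0.045738 m
Δh = 0.028224 + 0.045738 = 0.073962 m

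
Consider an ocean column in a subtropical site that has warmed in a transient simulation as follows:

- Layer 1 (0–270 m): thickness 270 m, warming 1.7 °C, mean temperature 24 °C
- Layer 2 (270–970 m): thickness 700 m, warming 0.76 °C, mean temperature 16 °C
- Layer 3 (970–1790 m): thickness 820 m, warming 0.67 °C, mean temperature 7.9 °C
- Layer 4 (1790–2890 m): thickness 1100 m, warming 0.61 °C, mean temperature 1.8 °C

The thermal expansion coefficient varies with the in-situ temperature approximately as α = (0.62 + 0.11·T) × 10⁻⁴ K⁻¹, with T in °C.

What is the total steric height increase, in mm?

413 mm of thermosteric rise

Layer 1: α = (0.62 + 0.11×24)×10⁻⁴ = 3.26×10⁻⁴ K⁻¹
Layer 2: α = (0.62 + 0.11×16)×10⁻⁴ = 2.38×10⁻⁴ K⁻¹
Layer 3: α = (0.62 + 0.11×7.9)×10⁻⁴ = 1.489×10⁻⁴ K⁻¹
Layer 4: α = (0.62 + 0.11×1.8)×10⁻⁴ = 0.818×10⁻⁴ K⁻¹
3.26×10⁻⁴ × 270 × 1.7 = 0.149634 m
0.76 × 2.38×10⁻⁴ × 700 = 0.126616 m
970–1790 m: 1.489×10⁻⁴ × 0.67 × 820 = 0.08180566 m
Layer 4: 0.61 × 1100 × 0.818×10⁻⁴ = 0.0548878 m
Δh = 0.149634 + 0.126616 + 0.08180566 + 0.0548878 = 0.41294346 m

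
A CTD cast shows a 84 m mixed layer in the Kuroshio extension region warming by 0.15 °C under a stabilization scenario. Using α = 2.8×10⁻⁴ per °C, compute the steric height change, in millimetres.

Δh = αΔT·H = 2.8×10⁻⁴ × 0.15 × 84 = 0.003528 m

3.53 mm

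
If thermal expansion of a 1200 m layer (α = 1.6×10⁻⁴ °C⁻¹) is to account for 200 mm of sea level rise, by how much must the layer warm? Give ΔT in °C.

ΔT = Δh/(αH) = 0.2 / (1.6×10⁻⁴ × 1200) ≈ 1.042 °C

ΔT ≈ 1.0 °C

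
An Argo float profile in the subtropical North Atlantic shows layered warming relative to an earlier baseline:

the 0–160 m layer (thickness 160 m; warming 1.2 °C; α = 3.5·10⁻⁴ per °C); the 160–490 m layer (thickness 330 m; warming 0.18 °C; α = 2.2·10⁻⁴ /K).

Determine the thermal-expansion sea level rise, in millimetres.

0–160 m: 160 × 1.2 × 3.5×10⁻⁴ = 0.06720 m
330 × 0.18 × 2.2×10⁻⁴ = 0.013068 m
Δh = 0.06720 + 0.013068 = 0.080268 m ≈ 80 mm

Δh ≈ 80 mm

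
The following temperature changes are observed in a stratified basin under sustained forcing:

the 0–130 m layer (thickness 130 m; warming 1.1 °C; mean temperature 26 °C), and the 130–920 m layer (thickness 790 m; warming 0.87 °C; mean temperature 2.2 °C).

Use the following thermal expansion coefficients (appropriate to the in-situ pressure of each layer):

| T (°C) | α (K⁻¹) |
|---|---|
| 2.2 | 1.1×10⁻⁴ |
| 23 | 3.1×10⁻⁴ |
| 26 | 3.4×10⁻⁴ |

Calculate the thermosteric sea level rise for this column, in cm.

Layer 1 at 26 °C → α = 3.4×10⁻⁴ K⁻¹
Layer 2 at 2.2 °C → α = 1.1×10⁻⁴ K⁻¹
0–130 m: 130 × 1.1 × 3.4×10⁻⁴ = 0.04862 m
130–920 m: 790 × 1.1×10⁻⁴ × 0.87 = 0.075603 m
Δh = 0.04862 + 0.075603 = 0.124223 m ≈ 12.4 cm

about 12.4 cm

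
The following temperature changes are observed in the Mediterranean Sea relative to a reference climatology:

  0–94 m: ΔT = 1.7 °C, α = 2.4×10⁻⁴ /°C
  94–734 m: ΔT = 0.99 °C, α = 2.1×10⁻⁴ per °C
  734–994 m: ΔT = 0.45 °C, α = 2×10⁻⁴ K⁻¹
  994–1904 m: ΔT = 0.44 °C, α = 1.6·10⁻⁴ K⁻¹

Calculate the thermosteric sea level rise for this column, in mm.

Δh = 259 mm

0–94 m: 94 × 1.7 × 2.4×10⁻⁴ = 0.038352 m
640 × 2.1×10⁻⁴ × 0.99 = 0.133056 m
734–994 m: 2×10⁻⁴ × 260 × 0.45 = 0.02340 m
0.44 × 1.6×10⁻⁴ × 910 = 0.064064 m
Δh = 0.038352 + 0.133056 + 0.02340 + 0.064064 = 0.258872 m ≈ 259 mm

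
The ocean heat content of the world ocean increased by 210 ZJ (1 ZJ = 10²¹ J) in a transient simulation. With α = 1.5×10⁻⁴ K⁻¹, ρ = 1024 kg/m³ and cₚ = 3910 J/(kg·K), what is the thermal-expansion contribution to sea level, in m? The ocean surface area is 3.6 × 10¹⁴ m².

Δh = 0.0219 m

Per unit area: Q = 210×10²¹ / (3.6×10¹⁴) ≈ 5.833×10⁸ J/m²
Δh = αQ/(ρcₚ) = 1.5×10⁻⁴ × 5.833×10⁸ / (1024 × 3910) ≈ 0.021853 m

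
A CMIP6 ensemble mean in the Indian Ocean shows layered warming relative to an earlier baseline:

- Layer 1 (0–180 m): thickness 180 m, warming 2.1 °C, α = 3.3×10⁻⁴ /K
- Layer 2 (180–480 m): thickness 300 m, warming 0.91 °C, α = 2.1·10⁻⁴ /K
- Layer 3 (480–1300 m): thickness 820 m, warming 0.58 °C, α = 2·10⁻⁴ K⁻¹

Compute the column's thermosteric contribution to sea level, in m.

Δh ≈ 0.277 m

Layer 1: 2.1 × 180 × 3.3×10⁻⁴ = 0.12474 m
180–480 m: 0.91 × 300 × 2.1×10⁻⁴ = 0.05733 m
820 × 2×10⁻⁴ × 0.58 = 0.09512 m
Δh = 0.12474 + 0.05733 + 0.09512 = 0.27719 m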